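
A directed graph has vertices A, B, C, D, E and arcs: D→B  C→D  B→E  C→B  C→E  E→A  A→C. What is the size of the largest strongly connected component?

{A, B, C, D, E} are all mutually reachable — one SCC of size 5.
The largest has 5 vertices.

5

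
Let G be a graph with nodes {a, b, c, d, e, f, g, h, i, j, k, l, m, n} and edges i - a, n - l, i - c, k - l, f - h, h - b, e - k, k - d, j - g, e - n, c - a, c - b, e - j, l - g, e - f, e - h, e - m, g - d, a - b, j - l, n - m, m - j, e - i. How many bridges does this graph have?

The edges on the cycle i-c-a-i are not bridges since each lies on that cycle.
Every edge lies on some cycle, so there are no bridges.

0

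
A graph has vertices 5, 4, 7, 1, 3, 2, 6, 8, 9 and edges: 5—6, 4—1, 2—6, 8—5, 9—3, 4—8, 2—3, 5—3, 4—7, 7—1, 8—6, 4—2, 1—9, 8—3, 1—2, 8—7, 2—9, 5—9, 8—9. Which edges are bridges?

none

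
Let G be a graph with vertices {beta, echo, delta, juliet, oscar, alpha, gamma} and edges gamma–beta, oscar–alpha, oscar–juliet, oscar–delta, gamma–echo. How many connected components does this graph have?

2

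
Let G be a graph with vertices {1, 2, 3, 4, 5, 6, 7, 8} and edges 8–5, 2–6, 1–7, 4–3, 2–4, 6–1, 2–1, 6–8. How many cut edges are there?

The edges on the cycle 2-6-1-2 are not bridges since each lies on that cycle.
But removing 8–5 disconnects 8 from 5; removing 1–7 disconnects 1 from 7; removing 2–4 disconnects 2 from 4; removing 6–8 disconnects 6 from 8 — these are bridges.
In total 5 edges are bridges.

5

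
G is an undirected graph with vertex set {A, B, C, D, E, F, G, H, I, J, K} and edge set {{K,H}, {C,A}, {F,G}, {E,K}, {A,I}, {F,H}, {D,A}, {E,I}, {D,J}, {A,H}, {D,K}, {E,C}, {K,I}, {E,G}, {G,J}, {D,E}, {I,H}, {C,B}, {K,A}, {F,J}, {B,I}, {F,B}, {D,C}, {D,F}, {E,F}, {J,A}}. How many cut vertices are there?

0

Removing A, for instance, still leaves 1 component. No single vertex removal increases the component count — the graph has no articulation points.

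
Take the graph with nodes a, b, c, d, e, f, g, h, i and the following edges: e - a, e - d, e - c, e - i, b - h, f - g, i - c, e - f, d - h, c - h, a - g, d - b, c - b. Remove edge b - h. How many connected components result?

1

b and h are still connected via b-d-h, so the component count stays at 1.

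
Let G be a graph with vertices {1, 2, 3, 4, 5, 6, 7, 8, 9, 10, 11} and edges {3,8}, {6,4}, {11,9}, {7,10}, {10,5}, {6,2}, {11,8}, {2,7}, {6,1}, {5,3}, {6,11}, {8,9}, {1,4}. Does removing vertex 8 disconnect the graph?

Deleting 8 leaves 1 component (was 1) (its neighbors 3, 9, 11 remain connected to each other), so 8 is not a cut vertex.

No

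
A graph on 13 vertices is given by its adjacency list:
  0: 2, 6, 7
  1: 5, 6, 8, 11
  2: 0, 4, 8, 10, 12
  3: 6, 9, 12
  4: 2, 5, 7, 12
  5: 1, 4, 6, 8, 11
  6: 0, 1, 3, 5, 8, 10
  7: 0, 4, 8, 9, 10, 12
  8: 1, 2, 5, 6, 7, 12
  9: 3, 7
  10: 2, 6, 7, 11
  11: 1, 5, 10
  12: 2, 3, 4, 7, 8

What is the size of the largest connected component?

Starting from 0 we can reach 0, 1, 2, 3, 4, 5, 6, 7, 8, 9, 10, 11, 12. That is one component of size 13.
The largest has 13 vertices.

13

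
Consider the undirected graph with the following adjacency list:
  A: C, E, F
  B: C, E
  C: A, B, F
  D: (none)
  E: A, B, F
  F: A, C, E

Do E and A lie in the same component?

From E we can reach A, B, C, E, F, which includes A.

Yes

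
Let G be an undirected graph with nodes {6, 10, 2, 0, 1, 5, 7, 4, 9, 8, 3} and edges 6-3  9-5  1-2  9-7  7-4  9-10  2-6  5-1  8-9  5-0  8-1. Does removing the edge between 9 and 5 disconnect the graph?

After removing 9-5, the path 9-8-1-5 still connects them, so the edge is not a bridge.

No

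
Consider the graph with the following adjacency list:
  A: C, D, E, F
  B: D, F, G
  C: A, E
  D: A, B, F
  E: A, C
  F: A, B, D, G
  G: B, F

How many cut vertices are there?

1

Removing A increases the component count from 1 to 2, so A is a cut vertex.
By contrast removing D leaves 1 component; it is not a cut vertex. No other vertex is a cut vertex either.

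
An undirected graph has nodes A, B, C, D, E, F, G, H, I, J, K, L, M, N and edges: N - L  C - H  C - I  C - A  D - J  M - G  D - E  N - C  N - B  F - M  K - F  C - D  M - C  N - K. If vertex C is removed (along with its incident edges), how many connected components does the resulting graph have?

5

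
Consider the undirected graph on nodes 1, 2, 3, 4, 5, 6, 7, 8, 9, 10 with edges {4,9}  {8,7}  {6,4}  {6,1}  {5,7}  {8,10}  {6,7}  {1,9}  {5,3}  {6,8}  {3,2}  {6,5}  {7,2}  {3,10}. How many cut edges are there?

The edges on the cycle 6-5-7-6 are not bridges since each lies on that cycle.
Every edge lies on some cycle, so there are no bridges.

0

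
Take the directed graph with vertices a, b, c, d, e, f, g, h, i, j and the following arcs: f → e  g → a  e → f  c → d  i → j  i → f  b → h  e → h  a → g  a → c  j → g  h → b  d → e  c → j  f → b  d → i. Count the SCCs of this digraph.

{a, c, d, g, i, j} are all mutually reachable — one SCC of size 6.
{b, h} are all mutually reachable — one SCC of size 2.
{e, f} are all mutually reachable — one SCC of size 2.
That gives 3 strongly connected components.

3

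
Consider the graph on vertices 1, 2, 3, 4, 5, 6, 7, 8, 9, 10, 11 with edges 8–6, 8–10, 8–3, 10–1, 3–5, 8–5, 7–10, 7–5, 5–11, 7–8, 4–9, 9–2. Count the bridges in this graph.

5

The edges on the cycle 7-8-3-5-7 are not bridges since each lies on that cycle.
But removing 1–10 disconnects 1 from 10; removing 9–2 disconnects 9 from 2; removing 11–5 disconnects 11 from 5; removing 4–9 disconnects 4 from 9 — these are bridges.
In total 5 edges are bridges.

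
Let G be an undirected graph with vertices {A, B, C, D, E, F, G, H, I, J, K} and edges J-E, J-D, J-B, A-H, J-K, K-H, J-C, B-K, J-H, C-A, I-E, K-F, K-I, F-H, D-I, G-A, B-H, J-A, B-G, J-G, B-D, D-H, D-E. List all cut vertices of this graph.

none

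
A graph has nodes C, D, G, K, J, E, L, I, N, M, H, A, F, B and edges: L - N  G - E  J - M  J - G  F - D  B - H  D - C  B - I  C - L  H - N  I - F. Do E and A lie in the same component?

No

The component containing E is {E, G, J, M}, and A is not in it.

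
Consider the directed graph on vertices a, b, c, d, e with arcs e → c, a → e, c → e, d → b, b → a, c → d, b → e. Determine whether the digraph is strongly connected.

From c we can reach every vertex (a, b, c, d, e), and every vertex can reach c (a, b, c, d, e). So the whole graph is one strongly connected component.

Yes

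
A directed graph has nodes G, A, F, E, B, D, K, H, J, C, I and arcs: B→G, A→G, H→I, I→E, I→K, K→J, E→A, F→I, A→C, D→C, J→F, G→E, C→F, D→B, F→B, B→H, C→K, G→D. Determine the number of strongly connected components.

{A, B, C, D, E, F, G, H, I, J, K} are all mutually reachable — one SCC of size 11.
That gives 1 strongly connected component.

1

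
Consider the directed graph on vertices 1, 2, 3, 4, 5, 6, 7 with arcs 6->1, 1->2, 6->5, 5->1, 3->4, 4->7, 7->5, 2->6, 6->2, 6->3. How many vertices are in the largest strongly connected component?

{1, 2, 3, 4, 5, 6, 7} are all mutually reachable — one SCC of size 7.
The largest has 7 vertices.

7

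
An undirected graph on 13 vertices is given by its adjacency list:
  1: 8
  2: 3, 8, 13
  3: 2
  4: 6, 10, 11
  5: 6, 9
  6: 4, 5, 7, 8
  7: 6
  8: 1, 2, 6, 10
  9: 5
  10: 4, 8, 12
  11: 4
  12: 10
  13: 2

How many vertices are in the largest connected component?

13

Starting from 1 we can reach 1, 2, 3, 4, 5, 6, 7, 8, 9, 10, 11, 12, 13. That is one component of size 13.
The largest has 13 vertices.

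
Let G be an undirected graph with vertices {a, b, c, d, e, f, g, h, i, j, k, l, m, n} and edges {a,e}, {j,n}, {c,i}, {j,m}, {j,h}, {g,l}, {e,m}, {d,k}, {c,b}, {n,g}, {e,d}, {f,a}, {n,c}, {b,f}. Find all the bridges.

The edges on the cycle j-n-c-b-f-a-e-m-j are not bridges since each lies on that cycle.
But removing c—i disconnects c from i; removing n—g disconnects n from g; removing g—l disconnects g from l; removing d—e disconnects d from e — these are bridges.
In total 6 edges are bridges.

c-i, d-e, d-k, g-l, g-n, h-j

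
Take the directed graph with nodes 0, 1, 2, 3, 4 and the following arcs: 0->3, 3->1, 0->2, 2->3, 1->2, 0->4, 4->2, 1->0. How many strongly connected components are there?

1

{0, 1, 2, 3, 4} are all mutually reachable — one SCC of size 5.
That gives 1 strongly connected component.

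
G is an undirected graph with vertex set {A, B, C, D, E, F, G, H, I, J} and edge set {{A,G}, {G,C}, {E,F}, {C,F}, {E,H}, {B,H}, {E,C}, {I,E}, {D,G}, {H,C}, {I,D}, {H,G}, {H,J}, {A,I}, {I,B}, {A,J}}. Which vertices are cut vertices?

Removing E, for instance, still leaves 1 component. No single vertex removal increases the component count — the graph has no articulation points.

none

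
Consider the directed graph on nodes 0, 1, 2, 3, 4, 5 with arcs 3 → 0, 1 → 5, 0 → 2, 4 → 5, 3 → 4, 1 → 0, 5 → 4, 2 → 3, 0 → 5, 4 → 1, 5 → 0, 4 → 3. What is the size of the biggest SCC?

6

{0, 1, 2, 3, 4, 5} are all mutually reachable — one SCC of size 6.
The largest has 6 vertices.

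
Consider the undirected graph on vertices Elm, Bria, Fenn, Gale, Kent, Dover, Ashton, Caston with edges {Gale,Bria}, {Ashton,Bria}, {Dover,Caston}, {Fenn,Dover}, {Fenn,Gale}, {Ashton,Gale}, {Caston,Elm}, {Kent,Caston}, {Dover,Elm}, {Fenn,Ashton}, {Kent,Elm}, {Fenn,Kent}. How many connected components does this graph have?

Starting from Elm we can reach Elm, Bria, Fenn, Gale, Kent, Dover, Ashton, Caston. That is one component of size 8.
Total: 1 component.

1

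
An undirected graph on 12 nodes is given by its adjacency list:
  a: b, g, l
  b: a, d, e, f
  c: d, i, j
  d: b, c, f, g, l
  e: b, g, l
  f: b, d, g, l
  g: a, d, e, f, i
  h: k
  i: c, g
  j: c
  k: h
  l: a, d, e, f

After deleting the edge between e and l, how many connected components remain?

2

e and l are still connected via e-g-f-l, so the component count stays at 2.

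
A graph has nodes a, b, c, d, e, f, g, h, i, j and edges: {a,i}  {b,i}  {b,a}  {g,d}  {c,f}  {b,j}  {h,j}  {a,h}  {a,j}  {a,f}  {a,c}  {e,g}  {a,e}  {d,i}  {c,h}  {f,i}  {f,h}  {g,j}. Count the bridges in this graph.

The edges on the cycle b-a-e-g-d-i-b are not bridges since each lies on that cycle.
Every edge lies on some cycle, so there are no bridges.

0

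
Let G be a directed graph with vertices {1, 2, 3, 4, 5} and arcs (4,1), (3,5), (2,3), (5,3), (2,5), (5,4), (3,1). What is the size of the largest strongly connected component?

2

{3, 5} are all mutually reachable — one SCC of size 2.
{2} is an SCC by itself.
{4} is an SCC by itself.
{1} is an SCC by itself.
The largest has 2 vertices.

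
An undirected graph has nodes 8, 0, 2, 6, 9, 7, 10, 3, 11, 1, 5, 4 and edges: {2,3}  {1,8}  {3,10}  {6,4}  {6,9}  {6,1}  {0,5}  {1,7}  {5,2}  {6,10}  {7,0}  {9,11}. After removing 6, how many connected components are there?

3

With 6 gone, the remaining components are: {4}; {9, 11}; {0, 1, 2, 3, 5, 7, 8, 10}.
That is 3 components.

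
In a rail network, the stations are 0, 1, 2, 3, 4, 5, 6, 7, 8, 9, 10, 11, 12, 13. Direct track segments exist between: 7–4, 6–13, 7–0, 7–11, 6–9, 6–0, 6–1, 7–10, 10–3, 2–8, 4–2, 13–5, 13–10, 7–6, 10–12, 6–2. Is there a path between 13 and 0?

Yes

From 13 we can reach 0, 1, 2, 3, 4, 5, 6, 7, 8, 9, 10, 11, 12, 13, which includes 0.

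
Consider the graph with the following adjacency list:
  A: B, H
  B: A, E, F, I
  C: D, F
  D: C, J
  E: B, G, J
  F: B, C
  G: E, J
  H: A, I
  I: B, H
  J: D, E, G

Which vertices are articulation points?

B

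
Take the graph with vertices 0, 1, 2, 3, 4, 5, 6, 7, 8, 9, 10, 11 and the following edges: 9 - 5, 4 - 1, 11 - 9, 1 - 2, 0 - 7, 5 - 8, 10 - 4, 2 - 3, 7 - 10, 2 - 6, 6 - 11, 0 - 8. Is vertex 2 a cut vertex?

Yes

Deleting 2 raises the number of components from 1 to 2, so 2 is a cut vertex.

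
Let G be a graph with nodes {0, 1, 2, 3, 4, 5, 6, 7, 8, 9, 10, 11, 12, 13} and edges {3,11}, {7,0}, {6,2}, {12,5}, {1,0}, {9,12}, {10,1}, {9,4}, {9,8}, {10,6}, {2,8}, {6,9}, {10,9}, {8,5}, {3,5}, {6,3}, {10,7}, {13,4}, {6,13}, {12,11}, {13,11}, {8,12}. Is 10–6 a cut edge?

No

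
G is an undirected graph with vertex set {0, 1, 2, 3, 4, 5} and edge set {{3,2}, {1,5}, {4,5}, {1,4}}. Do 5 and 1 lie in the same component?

Yes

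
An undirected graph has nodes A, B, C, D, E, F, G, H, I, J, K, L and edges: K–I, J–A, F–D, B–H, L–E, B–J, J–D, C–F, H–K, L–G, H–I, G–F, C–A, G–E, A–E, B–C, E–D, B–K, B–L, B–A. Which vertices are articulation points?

Removing B increases the component count from 1 to 2, so B is a cut vertex.
By contrast removing I leaves 1 component; it is not a cut vertex. No other vertex is a cut vertex either.

B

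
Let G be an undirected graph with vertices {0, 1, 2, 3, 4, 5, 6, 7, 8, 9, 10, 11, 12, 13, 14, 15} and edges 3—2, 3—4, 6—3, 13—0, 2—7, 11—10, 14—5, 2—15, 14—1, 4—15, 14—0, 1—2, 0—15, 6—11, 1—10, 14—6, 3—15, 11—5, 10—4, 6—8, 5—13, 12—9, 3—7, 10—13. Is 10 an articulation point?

No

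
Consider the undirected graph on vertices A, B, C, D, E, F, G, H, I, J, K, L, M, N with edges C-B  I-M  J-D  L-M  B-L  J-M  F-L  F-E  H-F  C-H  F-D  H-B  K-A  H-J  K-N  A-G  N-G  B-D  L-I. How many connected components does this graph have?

2

Starting from A we can reach A, G, K, N. That is one component of size 4.
Starting from B we can reach B, C, D, E, F, H, I, J, L, M. That is one component of size 10.
Total: 2 components.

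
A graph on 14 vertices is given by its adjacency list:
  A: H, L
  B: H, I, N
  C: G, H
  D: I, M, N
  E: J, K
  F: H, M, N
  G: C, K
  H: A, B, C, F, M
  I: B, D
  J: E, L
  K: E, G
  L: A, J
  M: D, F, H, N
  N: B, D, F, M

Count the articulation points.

Removing H increases the component count from 1 to 2, so H is a cut vertex.
By contrast removing C leaves 1 component; it is not a cut vertex. No other vertex is a cut vertex either.

1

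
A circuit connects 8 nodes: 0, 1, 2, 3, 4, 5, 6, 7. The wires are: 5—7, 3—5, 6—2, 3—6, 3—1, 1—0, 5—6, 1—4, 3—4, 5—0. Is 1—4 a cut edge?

After removing 1—4, the path 1-3-4 still connects them, so the edge is not a bridge.

No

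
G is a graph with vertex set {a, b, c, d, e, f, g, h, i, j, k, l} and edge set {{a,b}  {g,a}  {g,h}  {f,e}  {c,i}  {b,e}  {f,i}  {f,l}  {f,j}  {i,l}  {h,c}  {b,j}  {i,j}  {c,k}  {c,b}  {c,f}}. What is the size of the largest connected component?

11

d is isolated — a component by itself.
Starting from a we can reach a, b, c, e, f, g, h, i, j, k, l. That is one component of size 11.
The largest has 11 vertices.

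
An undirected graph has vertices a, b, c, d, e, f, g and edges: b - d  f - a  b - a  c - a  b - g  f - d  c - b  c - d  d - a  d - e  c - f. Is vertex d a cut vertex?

Deleting d raises the number of components from 1 to 2, so d is a cut vertex.

Yes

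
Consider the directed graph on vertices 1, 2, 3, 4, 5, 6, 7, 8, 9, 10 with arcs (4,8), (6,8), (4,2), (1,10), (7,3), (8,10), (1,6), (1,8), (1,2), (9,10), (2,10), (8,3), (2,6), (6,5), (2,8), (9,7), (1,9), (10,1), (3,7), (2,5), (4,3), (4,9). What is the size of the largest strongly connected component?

{1, 2, 6, 8, 9, 10} are all mutually reachable — one SCC of size 6.
{3, 7} are all mutually reachable — one SCC of size 2.
{5} is an SCC by itself.
{4} is an SCC by itself.
The largest has 6 vertices.

6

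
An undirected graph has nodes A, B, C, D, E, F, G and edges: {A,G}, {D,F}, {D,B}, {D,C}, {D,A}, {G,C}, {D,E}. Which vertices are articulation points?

D

Removing D increases the component count from 1 to 4, so D is a cut vertex.
By contrast removing C leaves 1 component; it is not a cut vertex. No other vertex is a cut vertex either.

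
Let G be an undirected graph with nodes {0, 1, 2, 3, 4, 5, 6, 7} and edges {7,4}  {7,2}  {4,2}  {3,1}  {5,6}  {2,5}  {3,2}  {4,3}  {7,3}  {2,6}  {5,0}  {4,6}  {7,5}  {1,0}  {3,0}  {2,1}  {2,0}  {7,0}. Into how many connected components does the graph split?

1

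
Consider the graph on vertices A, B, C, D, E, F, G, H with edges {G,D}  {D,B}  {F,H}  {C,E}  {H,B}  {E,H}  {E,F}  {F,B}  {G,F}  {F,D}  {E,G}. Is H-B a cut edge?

No

After removing H-B, the path H-F-B still connects them, so the edge is not a bridge.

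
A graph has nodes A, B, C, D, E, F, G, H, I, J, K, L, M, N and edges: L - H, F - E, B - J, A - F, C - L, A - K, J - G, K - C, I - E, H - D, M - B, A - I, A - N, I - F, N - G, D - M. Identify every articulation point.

A

Removing A increases the component count from 1 to 2, so A is a cut vertex.
By contrast removing N leaves 1 component; it is not a cut vertex. No other vertex is a cut vertex either.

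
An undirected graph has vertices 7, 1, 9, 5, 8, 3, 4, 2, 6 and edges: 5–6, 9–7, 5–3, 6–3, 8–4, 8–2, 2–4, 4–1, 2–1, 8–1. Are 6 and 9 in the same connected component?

The component containing 6 is {3, 5, 6}, and 9 is not in it.

No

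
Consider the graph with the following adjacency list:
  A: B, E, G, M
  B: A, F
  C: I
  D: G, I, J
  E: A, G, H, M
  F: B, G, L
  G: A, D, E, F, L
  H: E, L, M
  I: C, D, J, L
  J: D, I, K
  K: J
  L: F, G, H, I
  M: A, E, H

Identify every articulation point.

Removing I increases the component count from 1 to 2, so I is a cut vertex.
Removing J increases the component count from 1 to 2, so J is a cut vertex.
By contrast removing A leaves 1 component; it is not a cut vertex. No other vertex is a cut vertex either.

I, J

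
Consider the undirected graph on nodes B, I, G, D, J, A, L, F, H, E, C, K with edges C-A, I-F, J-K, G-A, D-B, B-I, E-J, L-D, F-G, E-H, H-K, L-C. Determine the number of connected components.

2

Starting from E we can reach E, H, J, K. That is one component of size 4.
Starting from A we can reach A, B, C, D, F, G, I, L. That is one component of size 8.
Total: 2 components.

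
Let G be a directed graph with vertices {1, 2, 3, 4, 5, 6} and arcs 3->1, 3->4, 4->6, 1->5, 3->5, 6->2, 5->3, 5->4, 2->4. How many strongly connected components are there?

2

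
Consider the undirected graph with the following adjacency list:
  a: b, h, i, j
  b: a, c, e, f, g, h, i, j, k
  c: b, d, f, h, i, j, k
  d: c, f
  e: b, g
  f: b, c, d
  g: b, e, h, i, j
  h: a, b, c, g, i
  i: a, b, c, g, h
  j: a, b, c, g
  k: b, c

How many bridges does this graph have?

The edges on the cycle b-e-g-b are not bridges since each lies on that cycle.
Every edge lies on some cycle, so there are no bridges.

0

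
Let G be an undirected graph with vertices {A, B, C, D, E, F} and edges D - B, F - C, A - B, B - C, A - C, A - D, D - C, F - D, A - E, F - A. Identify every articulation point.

Removing A increases the component count from 1 to 2, so A is a cut vertex.
By contrast removing B leaves 1 component; it is not a cut vertex. No other vertex is a cut vertex either.

A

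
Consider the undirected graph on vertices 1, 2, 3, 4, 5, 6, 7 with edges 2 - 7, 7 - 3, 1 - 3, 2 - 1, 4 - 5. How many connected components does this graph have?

6 is isolated — a component by itself.
Starting from 4 we can reach 4, 5. That is one component of size 2.
Starting from 1 we can reach 1, 2, 3, 7. That is one component of size 4.
Total: 3 components.

3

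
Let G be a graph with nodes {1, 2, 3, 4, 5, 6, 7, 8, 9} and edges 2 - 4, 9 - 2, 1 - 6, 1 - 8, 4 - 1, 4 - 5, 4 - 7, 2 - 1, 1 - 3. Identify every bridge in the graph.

1-3, 1-6, 1-8, 2-9, 4-5, 4-7

The edges on the cycle 2-4-1-2 are not bridges since each lies on that cycle.
But removing 4 - 5 disconnects 4 from 5; removing 2 - 9 disconnects 2 from 9; removing 7 - 4 disconnects 7 from 4; removing 3 - 1 disconnects 3 from 1 — these are bridges.
In total 6 edges are bridges.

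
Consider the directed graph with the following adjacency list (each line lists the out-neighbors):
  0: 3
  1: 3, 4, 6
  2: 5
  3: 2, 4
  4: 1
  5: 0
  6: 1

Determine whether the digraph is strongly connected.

From 5 we can reach every vertex (0, 1, 2, 3, 4, 5, 6), and every vertex can reach 5 (0, 1, 2, 3, 4, 5, 6). So the whole graph is one strongly connected component.

Yes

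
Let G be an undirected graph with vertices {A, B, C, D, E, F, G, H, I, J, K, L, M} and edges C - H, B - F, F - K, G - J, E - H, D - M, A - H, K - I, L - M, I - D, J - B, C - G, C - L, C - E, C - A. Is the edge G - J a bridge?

No

After removing G - J, the path G-C-L-M-D-I-K-F-B-J still connects them, so the edge is not a bridge.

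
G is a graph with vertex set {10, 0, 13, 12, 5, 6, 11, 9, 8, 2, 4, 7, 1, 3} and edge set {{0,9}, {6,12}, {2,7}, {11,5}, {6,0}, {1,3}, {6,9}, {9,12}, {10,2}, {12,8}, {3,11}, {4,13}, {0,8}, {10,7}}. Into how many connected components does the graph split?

4

Starting from 4 we can reach 4, 13. That is one component of size 2.
Starting from 2 we can reach 2, 7, 10. That is one component of size 3.
Starting from 1 we can reach 1, 3, 5, 11. That is one component of size 4.
Starting from 0 we can reach 0, 6, 8, 9, 12. That is one component of size 5.
Total: 4 components.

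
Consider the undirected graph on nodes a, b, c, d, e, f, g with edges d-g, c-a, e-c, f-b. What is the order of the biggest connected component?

Starting from d we can reach d, g. That is one component of size 2.
Starting from b we can reach b, f. That is one component of size 2.
Starting from a we can reach a, c, e. That is one component of size 3.
The largest has 3 vertices.

3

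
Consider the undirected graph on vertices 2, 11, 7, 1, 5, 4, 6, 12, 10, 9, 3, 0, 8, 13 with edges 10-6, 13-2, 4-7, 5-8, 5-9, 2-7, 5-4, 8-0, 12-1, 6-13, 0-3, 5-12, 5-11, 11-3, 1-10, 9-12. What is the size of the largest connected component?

Starting from 0 we can reach 0, 1, 2, 3, 4, 5, 6, 7, 8, 9, 10, 11, 12, 13. That is one component of size 14.
The largest has 14 vertices.

14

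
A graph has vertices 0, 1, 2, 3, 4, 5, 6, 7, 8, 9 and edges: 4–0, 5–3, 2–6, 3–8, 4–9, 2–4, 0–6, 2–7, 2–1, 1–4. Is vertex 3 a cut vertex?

Deleting 3 raises the number of components from 2 to 3, so 3 is a cut vertex.

Yes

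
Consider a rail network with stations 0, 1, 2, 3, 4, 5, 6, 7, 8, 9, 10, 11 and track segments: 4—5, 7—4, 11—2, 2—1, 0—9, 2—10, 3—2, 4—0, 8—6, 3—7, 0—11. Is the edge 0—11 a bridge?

No

After removing 0—11, the path 0-4-7-3-2-11 still connects them, so the edge is not a bridge.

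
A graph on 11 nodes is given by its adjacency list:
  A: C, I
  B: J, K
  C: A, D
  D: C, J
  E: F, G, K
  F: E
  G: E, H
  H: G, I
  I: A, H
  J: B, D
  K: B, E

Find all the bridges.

E-F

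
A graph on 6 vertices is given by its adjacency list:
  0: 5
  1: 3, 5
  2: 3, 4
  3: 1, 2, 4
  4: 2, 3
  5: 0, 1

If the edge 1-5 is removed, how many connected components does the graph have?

2

Before removal there is 1 component.
1-5 is a bridge — removing it separates 1's side from 5's side.
After removal: 2 components.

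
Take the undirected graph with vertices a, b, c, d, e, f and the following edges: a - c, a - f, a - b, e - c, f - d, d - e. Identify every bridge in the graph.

a-b

The edges on the cycle a-f-d-e-c-a are not bridges since each lies on that cycle.
But removing a - b disconnects a from b — this is a bridge.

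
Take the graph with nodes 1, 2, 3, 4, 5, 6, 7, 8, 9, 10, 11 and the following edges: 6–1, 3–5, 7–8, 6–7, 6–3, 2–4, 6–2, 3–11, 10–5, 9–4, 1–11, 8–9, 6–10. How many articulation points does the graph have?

Removing 6 increases the component count from 1 to 2, so 6 is a cut vertex.
By contrast removing 7 leaves 1 component; it is not a cut vertex. No other vertex is a cut vertex either.

1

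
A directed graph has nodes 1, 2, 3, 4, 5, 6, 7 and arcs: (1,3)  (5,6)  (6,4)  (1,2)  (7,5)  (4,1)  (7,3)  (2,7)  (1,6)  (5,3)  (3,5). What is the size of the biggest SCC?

7

{1, 2, 3, 4, 5, 6, 7} are all mutually reachable — one SCC of size 7.
The largest has 7 vertices.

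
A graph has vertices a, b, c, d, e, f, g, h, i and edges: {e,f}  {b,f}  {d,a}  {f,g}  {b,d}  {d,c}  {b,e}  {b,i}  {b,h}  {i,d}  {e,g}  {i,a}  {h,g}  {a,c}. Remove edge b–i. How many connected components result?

b and i are still connected via b-d-i, so the component count stays at 1.

1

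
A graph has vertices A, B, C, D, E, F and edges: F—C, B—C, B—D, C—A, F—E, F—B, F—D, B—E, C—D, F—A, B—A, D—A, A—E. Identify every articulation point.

Removing A, for instance, still leaves 1 component. No single vertex removal increases the component count — the graph has no articulation points.

none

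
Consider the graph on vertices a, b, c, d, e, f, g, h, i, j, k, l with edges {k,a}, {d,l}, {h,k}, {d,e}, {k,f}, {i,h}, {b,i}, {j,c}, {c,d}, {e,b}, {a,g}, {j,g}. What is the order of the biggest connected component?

12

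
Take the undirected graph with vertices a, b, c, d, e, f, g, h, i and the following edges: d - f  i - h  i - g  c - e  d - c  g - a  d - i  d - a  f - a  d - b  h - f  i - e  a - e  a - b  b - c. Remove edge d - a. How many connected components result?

d and a are still connected via d-f-a, so the component count stays at 1.

1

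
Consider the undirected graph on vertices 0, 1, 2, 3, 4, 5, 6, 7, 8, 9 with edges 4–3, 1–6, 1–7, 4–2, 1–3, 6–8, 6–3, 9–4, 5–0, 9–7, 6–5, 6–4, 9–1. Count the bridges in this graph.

The edges on the cycle 9-1-6-4-9 are not bridges since each lies on that cycle.
But removing 4–2 disconnects 4 from 2; removing 8–6 disconnects 8 from 6; removing 0–5 disconnects 0 from 5; removing 6–5 disconnects 6 from 5 — these are bridges.
That makes 4 bridges.

4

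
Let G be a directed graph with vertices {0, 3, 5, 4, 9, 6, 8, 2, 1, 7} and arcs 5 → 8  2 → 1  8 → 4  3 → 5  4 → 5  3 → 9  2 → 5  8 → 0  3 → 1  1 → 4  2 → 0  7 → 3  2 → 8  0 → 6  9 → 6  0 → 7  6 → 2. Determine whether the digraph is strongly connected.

Yes

From 0 we can reach every vertex (0, 1, 2, 3, 4, 5, 6, 7, 8, 9), and every vertex can reach 0 (0, 1, 2, 3, 4, 5, 6, 7, 8, 9). So the whole graph is one strongly connected component.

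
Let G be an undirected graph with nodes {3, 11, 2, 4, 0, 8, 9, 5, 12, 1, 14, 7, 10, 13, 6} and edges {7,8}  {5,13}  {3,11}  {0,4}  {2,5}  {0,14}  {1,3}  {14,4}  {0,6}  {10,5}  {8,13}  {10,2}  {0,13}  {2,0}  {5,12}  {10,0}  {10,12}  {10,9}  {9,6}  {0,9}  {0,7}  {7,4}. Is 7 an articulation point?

No

Deleting 7 leaves 2 components (was 2), so 7 is not a cut vertex.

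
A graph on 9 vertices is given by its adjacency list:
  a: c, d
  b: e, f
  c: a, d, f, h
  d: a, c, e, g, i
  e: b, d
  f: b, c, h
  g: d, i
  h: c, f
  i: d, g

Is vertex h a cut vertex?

No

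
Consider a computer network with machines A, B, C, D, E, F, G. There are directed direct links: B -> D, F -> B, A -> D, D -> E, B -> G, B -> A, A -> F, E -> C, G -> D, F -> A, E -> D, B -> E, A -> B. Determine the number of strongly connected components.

4

{A, B, F} are all mutually reachable — one SCC of size 3.
{D, E} are all mutually reachable — one SCC of size 2.
{G} is an SCC by itself.
{C} is an SCC by itself.
That gives 4 strongly connected components.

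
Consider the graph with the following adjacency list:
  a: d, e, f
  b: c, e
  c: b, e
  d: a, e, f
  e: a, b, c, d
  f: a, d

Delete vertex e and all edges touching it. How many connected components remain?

2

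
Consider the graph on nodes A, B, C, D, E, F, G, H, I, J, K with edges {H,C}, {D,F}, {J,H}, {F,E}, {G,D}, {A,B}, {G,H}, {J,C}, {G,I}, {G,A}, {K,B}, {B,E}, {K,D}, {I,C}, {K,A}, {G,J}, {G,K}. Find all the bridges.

The edges on the cycle G-K-D-G are not bridges since each lies on that cycle.
Every edge lies on some cycle, so there are no bridges.

none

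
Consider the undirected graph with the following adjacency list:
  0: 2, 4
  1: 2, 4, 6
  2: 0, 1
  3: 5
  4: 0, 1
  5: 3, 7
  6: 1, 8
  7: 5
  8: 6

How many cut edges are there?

4

The edges on the cycle 4-1-2-0-4 are not bridges since each lies on that cycle.
But removing 6-8 disconnects 6 from 8; removing 7-5 disconnects 7 from 5; removing 1-6 disconnects 1 from 6; removing 3-5 disconnects 3 from 5 — these are bridges.
That makes 4 bridges.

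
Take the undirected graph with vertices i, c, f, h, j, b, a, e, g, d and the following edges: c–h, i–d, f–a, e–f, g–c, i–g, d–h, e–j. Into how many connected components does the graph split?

3

b is isolated — a component by itself.
Starting from a we can reach a, e, f, j. That is one component of size 4.
Starting from c we can reach c, d, g, h, i. That is one component of size 5.
Total: 3 components.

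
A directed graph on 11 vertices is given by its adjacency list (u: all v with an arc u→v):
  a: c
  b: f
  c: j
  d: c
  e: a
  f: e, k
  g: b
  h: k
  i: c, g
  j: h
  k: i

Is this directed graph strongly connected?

No

There is no directed path from h to d, so the graph is not strongly connected.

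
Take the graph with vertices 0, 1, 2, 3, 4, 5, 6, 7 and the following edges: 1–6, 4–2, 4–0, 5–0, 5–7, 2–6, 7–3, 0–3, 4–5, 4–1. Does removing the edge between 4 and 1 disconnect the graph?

No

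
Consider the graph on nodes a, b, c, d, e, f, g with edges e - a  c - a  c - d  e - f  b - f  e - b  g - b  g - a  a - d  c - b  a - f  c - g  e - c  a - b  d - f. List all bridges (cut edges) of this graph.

The edges on the cycle c-g-b-a-c are not bridges since each lies on that cycle.
Every edge lies on some cycle, so there are no bridges.

none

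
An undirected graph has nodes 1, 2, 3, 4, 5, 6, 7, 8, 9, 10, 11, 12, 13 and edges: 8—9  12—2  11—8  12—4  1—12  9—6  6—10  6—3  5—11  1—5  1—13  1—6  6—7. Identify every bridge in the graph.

1-12, 1-13, 10-6, 12-2, 12-4, 3-6, 6-7

The edges on the cycle 1-5-11-8-9-6-1 are not bridges since each lies on that cycle.
But removing 3—6 disconnects 3 from 6; removing 2—12 disconnects 2 from 12; removing 1—12 disconnects 1 from 12; removing 12—4 disconnects 12 from 4 — these are bridges.
In total 7 edges are bridges.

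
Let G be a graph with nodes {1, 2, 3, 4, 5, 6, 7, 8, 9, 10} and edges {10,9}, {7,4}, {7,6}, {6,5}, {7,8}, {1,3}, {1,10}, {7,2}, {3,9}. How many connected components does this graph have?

Starting from 1 we can reach 1, 3, 9, 10. That is one component of size 4.
Starting from 2 we can reach 2, 4, 5, 6, 7, 8. That is one component of size 6.
Total: 2 components.

2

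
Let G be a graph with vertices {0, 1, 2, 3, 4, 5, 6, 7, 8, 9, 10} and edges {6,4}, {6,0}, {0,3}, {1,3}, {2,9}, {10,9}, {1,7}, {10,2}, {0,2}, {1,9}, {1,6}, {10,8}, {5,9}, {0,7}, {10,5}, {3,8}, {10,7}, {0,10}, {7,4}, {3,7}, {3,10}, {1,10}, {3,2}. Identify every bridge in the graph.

none

The edges on the cycle 3-10-5-9-2-3 are not bridges since each lies on that cycle.
Every edge lies on some cycle, so there are no bridges.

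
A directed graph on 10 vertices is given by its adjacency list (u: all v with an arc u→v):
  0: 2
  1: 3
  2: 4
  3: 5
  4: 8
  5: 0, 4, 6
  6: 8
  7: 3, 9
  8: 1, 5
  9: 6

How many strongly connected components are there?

3

{0, 1, 2, 3, 4, 5, 6, 8} are all mutually reachable — one SCC of size 8.
{9} is an SCC by itself.
{7} is an SCC by itself.
That gives 3 strongly connected components.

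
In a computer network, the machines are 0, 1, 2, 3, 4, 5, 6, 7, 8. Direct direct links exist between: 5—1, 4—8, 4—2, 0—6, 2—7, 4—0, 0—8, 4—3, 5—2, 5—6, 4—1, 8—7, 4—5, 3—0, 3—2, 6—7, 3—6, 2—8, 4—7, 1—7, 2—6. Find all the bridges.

none

The edges on the cycle 4-5-2-4 are not bridges since each lies on that cycle.
Every edge lies on some cycle, so there are no bridges.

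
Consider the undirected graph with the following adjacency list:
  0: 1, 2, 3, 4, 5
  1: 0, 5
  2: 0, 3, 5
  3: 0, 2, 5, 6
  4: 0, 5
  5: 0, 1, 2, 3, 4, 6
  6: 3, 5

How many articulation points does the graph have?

Removing 5, for instance, still leaves 1 component. No single vertex removal increases the component count — the graph has no articulation points.

0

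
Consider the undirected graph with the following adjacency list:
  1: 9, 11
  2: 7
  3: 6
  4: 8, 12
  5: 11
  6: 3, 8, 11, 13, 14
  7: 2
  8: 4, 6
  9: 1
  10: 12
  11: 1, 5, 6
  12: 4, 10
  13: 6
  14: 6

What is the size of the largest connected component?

Starting from 2 we can reach 2, 7. That is one component of size 2.
Starting from 1 we can reach 1, 3, 4, 5, 6, 8, 9, 10, 11, 12, 13, 14. That is one component of size 12.
The largest has 12 vertices.

12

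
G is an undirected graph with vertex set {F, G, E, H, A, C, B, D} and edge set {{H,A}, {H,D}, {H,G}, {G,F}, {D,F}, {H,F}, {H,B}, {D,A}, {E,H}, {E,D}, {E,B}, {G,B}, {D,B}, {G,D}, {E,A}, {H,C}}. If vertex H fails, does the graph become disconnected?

Yes

Deleting H raises the number of components from 1 to 2, so H is a cut vertex.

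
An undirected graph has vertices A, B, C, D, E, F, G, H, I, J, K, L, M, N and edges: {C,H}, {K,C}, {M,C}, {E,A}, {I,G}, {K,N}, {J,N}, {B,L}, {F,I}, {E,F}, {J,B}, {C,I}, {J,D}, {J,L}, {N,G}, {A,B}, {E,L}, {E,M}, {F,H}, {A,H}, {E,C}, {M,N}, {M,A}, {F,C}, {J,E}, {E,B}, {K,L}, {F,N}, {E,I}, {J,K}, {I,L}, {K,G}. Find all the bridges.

D-J

The edges on the cycle E-M-C-F-E are not bridges since each lies on that cycle.
But removing D-J disconnects D from J — this is a bridge.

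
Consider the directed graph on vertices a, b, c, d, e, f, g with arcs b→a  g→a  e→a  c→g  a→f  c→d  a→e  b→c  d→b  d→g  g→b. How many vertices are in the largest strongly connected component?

{b, c, d, g} are all mutually reachable — one SCC of size 4.
{a, e} are all mutually reachable — one SCC of size 2.
{f} is an SCC by itself.
The largest has 4 vertices.

4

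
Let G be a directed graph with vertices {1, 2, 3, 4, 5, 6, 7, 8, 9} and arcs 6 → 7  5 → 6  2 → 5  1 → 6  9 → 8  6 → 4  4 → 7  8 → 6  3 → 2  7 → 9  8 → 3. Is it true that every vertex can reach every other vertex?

No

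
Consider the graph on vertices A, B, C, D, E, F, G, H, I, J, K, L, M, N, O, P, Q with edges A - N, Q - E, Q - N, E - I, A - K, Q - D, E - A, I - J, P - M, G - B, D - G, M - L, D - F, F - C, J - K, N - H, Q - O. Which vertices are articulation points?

D, F, G, M, N, Q

Removing D increases the component count from 2 to 4, so D is a cut vertex.
Removing F increases the component count from 2 to 3, so F is a cut vertex.
Removing G increases the component count from 2 to 3, so G is a cut vertex.
Likewise M, N, Q are cut vertices.
By contrast removing L leaves 2 components; it is not a cut vertex. No other vertex is a cut vertex either.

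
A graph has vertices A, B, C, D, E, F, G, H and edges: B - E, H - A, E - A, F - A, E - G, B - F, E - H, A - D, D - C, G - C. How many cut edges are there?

The edges on the cycle B-F-A-E-B are not bridges since each lies on that cycle.
Every edge lies on some cycle, so there are no bridges.

0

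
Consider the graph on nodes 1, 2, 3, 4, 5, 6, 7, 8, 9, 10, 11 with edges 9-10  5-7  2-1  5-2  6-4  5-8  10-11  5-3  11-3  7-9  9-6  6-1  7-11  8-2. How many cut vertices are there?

Removing 6 increases the component count from 1 to 2, so 6 is a cut vertex.
By contrast removing 1 leaves 1 component; it is not a cut vertex. No other vertex is a cut vertex either.

1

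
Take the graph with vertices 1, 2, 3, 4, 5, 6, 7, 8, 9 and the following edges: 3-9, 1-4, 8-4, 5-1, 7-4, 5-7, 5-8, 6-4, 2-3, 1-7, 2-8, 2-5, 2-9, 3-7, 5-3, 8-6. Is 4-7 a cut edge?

No

After removing 4-7, the path 4-1-7 still connects them, so the edge is not a bridge.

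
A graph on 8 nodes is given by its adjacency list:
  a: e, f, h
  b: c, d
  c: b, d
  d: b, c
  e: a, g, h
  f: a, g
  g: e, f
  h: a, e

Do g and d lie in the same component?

The component containing g is {a, e, f, g, h}, and d is not in it.

No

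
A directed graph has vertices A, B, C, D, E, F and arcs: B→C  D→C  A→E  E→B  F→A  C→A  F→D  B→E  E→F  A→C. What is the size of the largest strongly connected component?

{A, B, C, D, E, F} are all mutually reachable — one SCC of size 6.
The largest has 6 vertices.

6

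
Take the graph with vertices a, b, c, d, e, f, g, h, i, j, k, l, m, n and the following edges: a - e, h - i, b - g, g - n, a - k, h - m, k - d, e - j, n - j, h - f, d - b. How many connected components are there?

c is isolated — a component by itself.
l is isolated — a component by itself.
Starting from f we can reach f, h, i, m. That is one component of size 4.
Starting from a we can reach a, b, d, e, g, j, k, n. That is one component of size 8.
Total: 4 components.

4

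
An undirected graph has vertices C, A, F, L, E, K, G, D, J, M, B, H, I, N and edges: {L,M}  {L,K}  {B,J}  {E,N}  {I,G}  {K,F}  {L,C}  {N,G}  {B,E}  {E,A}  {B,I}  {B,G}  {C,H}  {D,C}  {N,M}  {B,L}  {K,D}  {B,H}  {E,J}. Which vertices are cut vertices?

Removing E increases the component count from 1 to 2, so E is a cut vertex.
Removing K increases the component count from 1 to 2, so K is a cut vertex.
By contrast removing D leaves 1 component; it is not a cut vertex. No other vertex is a cut vertex either.

E, K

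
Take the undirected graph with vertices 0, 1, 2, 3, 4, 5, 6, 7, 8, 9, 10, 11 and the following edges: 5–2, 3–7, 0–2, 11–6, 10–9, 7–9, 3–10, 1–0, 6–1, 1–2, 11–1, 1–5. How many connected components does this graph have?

8 is isolated — a component by itself.
4 is isolated — a component by itself.
Starting from 3 we can reach 3, 7, 9, 10. That is one component of size 4.
Starting from 0 we can reach 0, 1, 2, 5, 6, 11. That is one component of size 6.
Total: 4 components.

4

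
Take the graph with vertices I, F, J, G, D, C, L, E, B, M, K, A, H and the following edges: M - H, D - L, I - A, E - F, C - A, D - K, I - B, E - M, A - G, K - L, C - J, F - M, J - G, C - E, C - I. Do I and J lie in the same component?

Yes

From I we can reach A, B, C, E, F, G, H, I, J, M, which includes J.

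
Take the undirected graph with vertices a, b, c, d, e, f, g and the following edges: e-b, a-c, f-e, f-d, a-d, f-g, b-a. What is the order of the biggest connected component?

Starting from a we can reach a, b, c, d, e, f, g. That is one component of size 7.
The largest has 7 vertices.

7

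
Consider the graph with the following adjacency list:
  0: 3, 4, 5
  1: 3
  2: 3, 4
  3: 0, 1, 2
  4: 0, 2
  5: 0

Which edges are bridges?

The edges on the cycle 4-2-3-0-4 are not bridges since each lies on that cycle.
But removing 3-1 disconnects 3 from 1; removing 0-5 disconnects 0 from 5 — these are bridges.

0-5, 1-3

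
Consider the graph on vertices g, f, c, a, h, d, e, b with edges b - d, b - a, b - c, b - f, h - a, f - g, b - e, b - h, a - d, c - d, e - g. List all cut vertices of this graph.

Removing b increases the component count from 1 to 2, so b is a cut vertex.
By contrast removing d leaves 1 component; it is not a cut vertex. No other vertex is a cut vertex either.

b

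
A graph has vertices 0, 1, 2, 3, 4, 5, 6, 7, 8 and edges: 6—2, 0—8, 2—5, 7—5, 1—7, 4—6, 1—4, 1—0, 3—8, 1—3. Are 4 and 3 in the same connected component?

Yes

From 4 we can reach 0, 1, 2, 3, 4, 5, 6, 7, 8, which includes 3.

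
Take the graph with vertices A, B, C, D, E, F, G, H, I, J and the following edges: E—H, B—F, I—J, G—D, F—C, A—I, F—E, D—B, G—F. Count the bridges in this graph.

The edges on the cycle G-D-B-F-G are not bridges since each lies on that cycle.
But removing F—E disconnects F from E; removing I—J disconnects I from J; removing E—H disconnects E from H; removing F—C disconnects F from C — these are bridges.
In total 5 edges are bridges.

5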